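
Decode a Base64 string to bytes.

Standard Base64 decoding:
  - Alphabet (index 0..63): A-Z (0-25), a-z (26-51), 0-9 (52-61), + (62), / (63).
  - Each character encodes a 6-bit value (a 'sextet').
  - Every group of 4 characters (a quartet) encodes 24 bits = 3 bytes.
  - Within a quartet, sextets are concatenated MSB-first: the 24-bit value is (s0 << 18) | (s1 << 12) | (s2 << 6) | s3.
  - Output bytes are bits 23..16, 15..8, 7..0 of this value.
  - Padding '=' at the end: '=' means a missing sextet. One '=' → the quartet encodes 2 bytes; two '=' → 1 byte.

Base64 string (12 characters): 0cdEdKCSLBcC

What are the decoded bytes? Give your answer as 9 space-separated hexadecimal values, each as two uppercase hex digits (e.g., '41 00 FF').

Answer: D1 C7 44 74 A0 92 2C 17 02

Derivation:
After char 0 ('0'=52): chars_in_quartet=1 acc=0x34 bytes_emitted=0
After char 1 ('c'=28): chars_in_quartet=2 acc=0xD1C bytes_emitted=0
After char 2 ('d'=29): chars_in_quartet=3 acc=0x3471D bytes_emitted=0
After char 3 ('E'=4): chars_in_quartet=4 acc=0xD1C744 -> emit D1 C7 44, reset; bytes_emitted=3
After char 4 ('d'=29): chars_in_quartet=1 acc=0x1D bytes_emitted=3
After char 5 ('K'=10): chars_in_quartet=2 acc=0x74A bytes_emitted=3
After char 6 ('C'=2): chars_in_quartet=3 acc=0x1D282 bytes_emitted=3
After char 7 ('S'=18): chars_in_quartet=4 acc=0x74A092 -> emit 74 A0 92, reset; bytes_emitted=6
After char 8 ('L'=11): chars_in_quartet=1 acc=0xB bytes_emitted=6
After char 9 ('B'=1): chars_in_quartet=2 acc=0x2C1 bytes_emitted=6
After char 10 ('c'=28): chars_in_quartet=3 acc=0xB05C bytes_emitted=6
After char 11 ('C'=2): chars_in_quartet=4 acc=0x2C1702 -> emit 2C 17 02, reset; bytes_emitted=9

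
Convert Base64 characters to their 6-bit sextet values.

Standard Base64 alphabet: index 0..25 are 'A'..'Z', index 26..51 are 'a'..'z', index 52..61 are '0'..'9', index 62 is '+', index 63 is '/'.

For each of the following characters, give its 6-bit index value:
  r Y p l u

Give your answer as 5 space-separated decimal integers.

'r': a..z range, 26 + ord('r') − ord('a') = 43
'Y': A..Z range, ord('Y') − ord('A') = 24
'p': a..z range, 26 + ord('p') − ord('a') = 41
'l': a..z range, 26 + ord('l') − ord('a') = 37
'u': a..z range, 26 + ord('u') − ord('a') = 46

Answer: 43 24 41 37 46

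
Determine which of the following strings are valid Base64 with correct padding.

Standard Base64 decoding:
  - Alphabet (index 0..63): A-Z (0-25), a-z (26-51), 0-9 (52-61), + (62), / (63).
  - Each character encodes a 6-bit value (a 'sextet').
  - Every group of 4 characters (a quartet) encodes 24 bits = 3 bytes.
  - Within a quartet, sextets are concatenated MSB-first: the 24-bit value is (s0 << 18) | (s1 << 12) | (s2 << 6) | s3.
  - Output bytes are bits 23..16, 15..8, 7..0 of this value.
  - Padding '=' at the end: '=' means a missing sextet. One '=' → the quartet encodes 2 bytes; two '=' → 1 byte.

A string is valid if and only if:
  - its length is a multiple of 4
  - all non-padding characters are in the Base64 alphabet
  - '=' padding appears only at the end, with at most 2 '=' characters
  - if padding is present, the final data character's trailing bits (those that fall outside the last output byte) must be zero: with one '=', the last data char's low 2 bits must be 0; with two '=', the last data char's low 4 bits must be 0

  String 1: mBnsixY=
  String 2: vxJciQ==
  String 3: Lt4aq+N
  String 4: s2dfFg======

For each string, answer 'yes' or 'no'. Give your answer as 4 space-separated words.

String 1: 'mBnsixY=' → valid
String 2: 'vxJciQ==' → valid
String 3: 'Lt4aq+N' → invalid (len=7 not mult of 4)
String 4: 's2dfFg======' → invalid (6 pad chars (max 2))

Answer: yes yes no no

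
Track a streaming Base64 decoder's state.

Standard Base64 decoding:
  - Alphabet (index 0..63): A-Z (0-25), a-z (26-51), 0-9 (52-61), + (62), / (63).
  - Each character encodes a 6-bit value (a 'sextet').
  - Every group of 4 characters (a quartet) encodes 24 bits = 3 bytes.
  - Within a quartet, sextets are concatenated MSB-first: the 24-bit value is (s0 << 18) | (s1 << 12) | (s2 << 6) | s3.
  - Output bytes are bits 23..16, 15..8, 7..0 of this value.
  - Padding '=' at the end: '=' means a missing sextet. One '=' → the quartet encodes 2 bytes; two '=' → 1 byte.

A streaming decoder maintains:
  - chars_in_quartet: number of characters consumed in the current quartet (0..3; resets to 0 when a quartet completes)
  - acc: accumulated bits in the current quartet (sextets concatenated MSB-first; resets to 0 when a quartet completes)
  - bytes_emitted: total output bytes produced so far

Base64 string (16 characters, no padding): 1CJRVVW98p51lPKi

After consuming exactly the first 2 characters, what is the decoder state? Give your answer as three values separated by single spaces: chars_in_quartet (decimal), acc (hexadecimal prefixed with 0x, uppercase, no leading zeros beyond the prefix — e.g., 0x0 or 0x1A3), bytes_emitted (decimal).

After char 0 ('1'=53): chars_in_quartet=1 acc=0x35 bytes_emitted=0
After char 1 ('C'=2): chars_in_quartet=2 acc=0xD42 bytes_emitted=0

Answer: 2 0xD42 0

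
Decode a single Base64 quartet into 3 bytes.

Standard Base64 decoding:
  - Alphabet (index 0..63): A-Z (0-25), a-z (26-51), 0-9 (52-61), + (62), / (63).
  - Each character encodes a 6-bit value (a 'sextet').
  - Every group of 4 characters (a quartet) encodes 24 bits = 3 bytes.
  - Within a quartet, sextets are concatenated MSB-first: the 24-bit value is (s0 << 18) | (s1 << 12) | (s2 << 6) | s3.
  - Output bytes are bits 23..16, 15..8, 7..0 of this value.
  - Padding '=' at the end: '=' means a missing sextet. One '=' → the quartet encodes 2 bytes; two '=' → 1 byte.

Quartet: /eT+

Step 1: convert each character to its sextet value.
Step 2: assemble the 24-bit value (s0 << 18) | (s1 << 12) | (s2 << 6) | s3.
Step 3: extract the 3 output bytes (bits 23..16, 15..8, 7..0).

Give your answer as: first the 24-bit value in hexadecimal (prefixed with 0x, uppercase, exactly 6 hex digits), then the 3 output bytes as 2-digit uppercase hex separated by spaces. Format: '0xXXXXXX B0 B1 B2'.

Sextets: /=63, e=30, T=19, +=62
24-bit: (63<<18) | (30<<12) | (19<<6) | 62
      = 0xFC0000 | 0x01E000 | 0x0004C0 | 0x00003E
      = 0xFDE4FE
Bytes: (v>>16)&0xFF=FD, (v>>8)&0xFF=E4, v&0xFF=FE

Answer: 0xFDE4FE FD E4 FE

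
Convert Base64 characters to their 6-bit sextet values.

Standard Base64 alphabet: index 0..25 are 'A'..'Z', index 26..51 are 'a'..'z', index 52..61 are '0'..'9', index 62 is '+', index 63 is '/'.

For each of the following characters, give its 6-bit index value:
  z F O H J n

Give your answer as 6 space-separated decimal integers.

'z': a..z range, 26 + ord('z') − ord('a') = 51
'F': A..Z range, ord('F') − ord('A') = 5
'O': A..Z range, ord('O') − ord('A') = 14
'H': A..Z range, ord('H') − ord('A') = 7
'J': A..Z range, ord('J') − ord('A') = 9
'n': a..z range, 26 + ord('n') − ord('a') = 39

Answer: 51 5 14 7 9 39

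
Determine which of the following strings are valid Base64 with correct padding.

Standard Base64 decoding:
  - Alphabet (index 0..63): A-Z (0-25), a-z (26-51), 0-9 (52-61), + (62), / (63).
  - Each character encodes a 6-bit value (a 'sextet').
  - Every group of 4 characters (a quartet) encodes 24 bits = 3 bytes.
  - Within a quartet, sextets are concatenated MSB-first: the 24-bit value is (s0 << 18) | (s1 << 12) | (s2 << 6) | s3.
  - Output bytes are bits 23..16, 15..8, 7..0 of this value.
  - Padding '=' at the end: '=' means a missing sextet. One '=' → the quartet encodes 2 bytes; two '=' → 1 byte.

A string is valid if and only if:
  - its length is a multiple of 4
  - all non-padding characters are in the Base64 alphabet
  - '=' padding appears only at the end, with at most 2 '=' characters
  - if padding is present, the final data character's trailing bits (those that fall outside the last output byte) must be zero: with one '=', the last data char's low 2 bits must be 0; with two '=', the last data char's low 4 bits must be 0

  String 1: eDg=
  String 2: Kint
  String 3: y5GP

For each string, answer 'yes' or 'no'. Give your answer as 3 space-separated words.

String 1: 'eDg=' → valid
String 2: 'Kint' → valid
String 3: 'y5GP' → valid

Answer: yes yes yes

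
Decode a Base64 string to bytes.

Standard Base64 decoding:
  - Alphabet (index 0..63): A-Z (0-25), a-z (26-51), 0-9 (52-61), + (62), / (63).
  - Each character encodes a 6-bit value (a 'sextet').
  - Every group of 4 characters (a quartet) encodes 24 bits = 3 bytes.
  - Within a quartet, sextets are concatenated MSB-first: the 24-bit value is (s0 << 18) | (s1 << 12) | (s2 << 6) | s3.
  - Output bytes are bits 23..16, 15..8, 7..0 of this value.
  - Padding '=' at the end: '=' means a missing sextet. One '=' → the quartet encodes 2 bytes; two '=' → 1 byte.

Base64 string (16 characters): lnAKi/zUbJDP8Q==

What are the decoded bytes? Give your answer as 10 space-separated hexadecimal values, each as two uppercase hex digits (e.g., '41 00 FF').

After char 0 ('l'=37): chars_in_quartet=1 acc=0x25 bytes_emitted=0
After char 1 ('n'=39): chars_in_quartet=2 acc=0x967 bytes_emitted=0
After char 2 ('A'=0): chars_in_quartet=3 acc=0x259C0 bytes_emitted=0
After char 3 ('K'=10): chars_in_quartet=4 acc=0x96700A -> emit 96 70 0A, reset; bytes_emitted=3
After char 4 ('i'=34): chars_in_quartet=1 acc=0x22 bytes_emitted=3
After char 5 ('/'=63): chars_in_quartet=2 acc=0x8BF bytes_emitted=3
After char 6 ('z'=51): chars_in_quartet=3 acc=0x22FF3 bytes_emitted=3
After char 7 ('U'=20): chars_in_quartet=4 acc=0x8BFCD4 -> emit 8B FC D4, reset; bytes_emitted=6
After char 8 ('b'=27): chars_in_quartet=1 acc=0x1B bytes_emitted=6
After char 9 ('J'=9): chars_in_quartet=2 acc=0x6C9 bytes_emitted=6
After char 10 ('D'=3): chars_in_quartet=3 acc=0x1B243 bytes_emitted=6
After char 11 ('P'=15): chars_in_quartet=4 acc=0x6C90CF -> emit 6C 90 CF, reset; bytes_emitted=9
After char 12 ('8'=60): chars_in_quartet=1 acc=0x3C bytes_emitted=9
After char 13 ('Q'=16): chars_in_quartet=2 acc=0xF10 bytes_emitted=9
Padding '==': partial quartet acc=0xF10 -> emit F1; bytes_emitted=10

Answer: 96 70 0A 8B FC D4 6C 90 CF F1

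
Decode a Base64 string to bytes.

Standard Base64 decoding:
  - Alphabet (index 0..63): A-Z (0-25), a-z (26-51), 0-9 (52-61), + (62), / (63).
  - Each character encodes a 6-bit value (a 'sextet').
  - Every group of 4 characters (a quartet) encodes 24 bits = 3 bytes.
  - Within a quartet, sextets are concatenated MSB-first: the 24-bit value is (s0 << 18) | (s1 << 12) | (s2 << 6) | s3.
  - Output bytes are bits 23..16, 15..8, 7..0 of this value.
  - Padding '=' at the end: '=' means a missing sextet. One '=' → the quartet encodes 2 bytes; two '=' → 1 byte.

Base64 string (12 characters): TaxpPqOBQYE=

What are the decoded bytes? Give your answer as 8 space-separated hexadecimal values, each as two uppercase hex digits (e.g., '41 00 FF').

After char 0 ('T'=19): chars_in_quartet=1 acc=0x13 bytes_emitted=0
After char 1 ('a'=26): chars_in_quartet=2 acc=0x4DA bytes_emitted=0
After char 2 ('x'=49): chars_in_quartet=3 acc=0x136B1 bytes_emitted=0
After char 3 ('p'=41): chars_in_quartet=4 acc=0x4DAC69 -> emit 4D AC 69, reset; bytes_emitted=3
After char 4 ('P'=15): chars_in_quartet=1 acc=0xF bytes_emitted=3
After char 5 ('q'=42): chars_in_quartet=2 acc=0x3EA bytes_emitted=3
After char 6 ('O'=14): chars_in_quartet=3 acc=0xFA8E bytes_emitted=3
After char 7 ('B'=1): chars_in_quartet=4 acc=0x3EA381 -> emit 3E A3 81, reset; bytes_emitted=6
After char 8 ('Q'=16): chars_in_quartet=1 acc=0x10 bytes_emitted=6
After char 9 ('Y'=24): chars_in_quartet=2 acc=0x418 bytes_emitted=6
After char 10 ('E'=4): chars_in_quartet=3 acc=0x10604 bytes_emitted=6
Padding '=': partial quartet acc=0x10604 -> emit 41 81; bytes_emitted=8

Answer: 4D AC 69 3E A3 81 41 81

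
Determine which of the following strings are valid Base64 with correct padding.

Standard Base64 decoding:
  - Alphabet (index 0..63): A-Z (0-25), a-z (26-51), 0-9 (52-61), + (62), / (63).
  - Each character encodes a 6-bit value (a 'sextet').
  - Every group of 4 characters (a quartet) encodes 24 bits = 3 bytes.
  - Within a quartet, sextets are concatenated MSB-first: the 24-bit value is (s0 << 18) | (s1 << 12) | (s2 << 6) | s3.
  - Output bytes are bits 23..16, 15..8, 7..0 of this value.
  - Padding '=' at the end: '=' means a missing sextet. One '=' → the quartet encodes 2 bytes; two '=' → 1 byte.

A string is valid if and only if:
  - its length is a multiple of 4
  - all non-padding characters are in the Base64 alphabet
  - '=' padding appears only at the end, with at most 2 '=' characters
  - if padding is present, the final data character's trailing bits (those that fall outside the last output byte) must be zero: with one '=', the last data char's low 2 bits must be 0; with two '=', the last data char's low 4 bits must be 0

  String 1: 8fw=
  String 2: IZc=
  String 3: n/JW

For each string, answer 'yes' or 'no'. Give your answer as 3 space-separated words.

String 1: '8fw=' → valid
String 2: 'IZc=' → valid
String 3: 'n/JW' → valid

Answer: yes yes yes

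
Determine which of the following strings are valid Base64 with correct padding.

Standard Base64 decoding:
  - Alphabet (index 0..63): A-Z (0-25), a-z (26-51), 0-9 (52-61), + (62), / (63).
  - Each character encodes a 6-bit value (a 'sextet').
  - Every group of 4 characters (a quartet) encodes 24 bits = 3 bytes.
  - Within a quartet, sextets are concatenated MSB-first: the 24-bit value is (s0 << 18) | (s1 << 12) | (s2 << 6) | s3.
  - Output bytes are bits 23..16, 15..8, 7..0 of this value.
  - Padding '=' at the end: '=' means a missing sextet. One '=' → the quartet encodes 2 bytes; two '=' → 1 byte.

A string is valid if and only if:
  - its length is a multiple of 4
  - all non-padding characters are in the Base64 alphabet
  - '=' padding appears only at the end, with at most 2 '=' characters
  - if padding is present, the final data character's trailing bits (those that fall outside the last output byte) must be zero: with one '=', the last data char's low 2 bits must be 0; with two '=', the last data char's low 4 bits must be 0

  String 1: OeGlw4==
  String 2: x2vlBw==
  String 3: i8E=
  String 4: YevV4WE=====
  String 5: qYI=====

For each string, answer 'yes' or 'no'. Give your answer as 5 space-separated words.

Answer: no yes yes no no

Derivation:
String 1: 'OeGlw4==' → invalid (bad trailing bits)
String 2: 'x2vlBw==' → valid
String 3: 'i8E=' → valid
String 4: 'YevV4WE=====' → invalid (5 pad chars (max 2))
String 5: 'qYI=====' → invalid (5 pad chars (max 2))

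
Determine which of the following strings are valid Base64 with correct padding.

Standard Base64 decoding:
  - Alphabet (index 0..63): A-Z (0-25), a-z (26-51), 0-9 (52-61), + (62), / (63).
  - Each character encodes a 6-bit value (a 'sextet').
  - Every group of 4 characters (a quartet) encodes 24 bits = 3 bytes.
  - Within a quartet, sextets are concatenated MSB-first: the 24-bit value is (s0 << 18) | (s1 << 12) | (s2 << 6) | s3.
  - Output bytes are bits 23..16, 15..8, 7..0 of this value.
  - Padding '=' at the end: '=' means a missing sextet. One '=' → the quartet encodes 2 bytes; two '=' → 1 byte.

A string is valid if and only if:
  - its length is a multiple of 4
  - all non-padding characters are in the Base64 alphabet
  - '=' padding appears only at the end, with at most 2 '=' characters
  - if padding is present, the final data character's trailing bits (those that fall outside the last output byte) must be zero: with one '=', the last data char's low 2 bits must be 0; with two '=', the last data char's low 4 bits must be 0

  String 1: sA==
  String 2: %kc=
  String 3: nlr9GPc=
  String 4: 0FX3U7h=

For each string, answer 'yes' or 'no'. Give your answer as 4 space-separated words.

String 1: 'sA==' → valid
String 2: '%kc=' → invalid (bad char(s): ['%'])
String 3: 'nlr9GPc=' → valid
String 4: '0FX3U7h=' → invalid (bad trailing bits)

Answer: yes no yes no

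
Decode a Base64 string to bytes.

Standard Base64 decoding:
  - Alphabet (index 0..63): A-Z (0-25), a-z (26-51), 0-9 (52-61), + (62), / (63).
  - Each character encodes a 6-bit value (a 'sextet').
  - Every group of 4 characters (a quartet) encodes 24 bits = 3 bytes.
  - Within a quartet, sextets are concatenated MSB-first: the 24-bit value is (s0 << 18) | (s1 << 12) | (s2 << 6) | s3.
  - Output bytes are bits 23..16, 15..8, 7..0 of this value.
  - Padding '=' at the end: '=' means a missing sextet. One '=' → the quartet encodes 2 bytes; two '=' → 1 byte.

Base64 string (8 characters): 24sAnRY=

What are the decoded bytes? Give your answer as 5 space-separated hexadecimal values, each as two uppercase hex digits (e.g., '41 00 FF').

Answer: DB 8B 00 9D 16

Derivation:
After char 0 ('2'=54): chars_in_quartet=1 acc=0x36 bytes_emitted=0
After char 1 ('4'=56): chars_in_quartet=2 acc=0xDB8 bytes_emitted=0
After char 2 ('s'=44): chars_in_quartet=3 acc=0x36E2C bytes_emitted=0
After char 3 ('A'=0): chars_in_quartet=4 acc=0xDB8B00 -> emit DB 8B 00, reset; bytes_emitted=3
After char 4 ('n'=39): chars_in_quartet=1 acc=0x27 bytes_emitted=3
After char 5 ('R'=17): chars_in_quartet=2 acc=0x9D1 bytes_emitted=3
After char 6 ('Y'=24): chars_in_quartet=3 acc=0x27458 bytes_emitted=3
Padding '=': partial quartet acc=0x27458 -> emit 9D 16; bytes_emitted=5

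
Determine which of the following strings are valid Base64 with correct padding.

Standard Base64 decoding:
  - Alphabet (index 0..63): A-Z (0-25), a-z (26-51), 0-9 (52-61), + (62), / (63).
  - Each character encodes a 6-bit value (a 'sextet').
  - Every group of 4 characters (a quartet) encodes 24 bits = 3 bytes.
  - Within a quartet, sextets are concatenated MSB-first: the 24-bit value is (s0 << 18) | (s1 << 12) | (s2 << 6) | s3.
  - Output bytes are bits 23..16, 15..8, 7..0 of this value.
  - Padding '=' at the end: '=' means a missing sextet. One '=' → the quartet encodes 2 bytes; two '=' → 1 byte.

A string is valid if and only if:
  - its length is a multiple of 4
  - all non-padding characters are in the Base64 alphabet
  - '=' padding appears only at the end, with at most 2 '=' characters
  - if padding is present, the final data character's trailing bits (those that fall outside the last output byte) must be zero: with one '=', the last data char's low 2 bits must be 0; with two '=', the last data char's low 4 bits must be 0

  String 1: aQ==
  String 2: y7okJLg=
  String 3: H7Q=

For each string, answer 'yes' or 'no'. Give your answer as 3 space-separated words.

String 1: 'aQ==' → valid
String 2: 'y7okJLg=' → valid
String 3: 'H7Q=' → valid

Answer: yes yes yes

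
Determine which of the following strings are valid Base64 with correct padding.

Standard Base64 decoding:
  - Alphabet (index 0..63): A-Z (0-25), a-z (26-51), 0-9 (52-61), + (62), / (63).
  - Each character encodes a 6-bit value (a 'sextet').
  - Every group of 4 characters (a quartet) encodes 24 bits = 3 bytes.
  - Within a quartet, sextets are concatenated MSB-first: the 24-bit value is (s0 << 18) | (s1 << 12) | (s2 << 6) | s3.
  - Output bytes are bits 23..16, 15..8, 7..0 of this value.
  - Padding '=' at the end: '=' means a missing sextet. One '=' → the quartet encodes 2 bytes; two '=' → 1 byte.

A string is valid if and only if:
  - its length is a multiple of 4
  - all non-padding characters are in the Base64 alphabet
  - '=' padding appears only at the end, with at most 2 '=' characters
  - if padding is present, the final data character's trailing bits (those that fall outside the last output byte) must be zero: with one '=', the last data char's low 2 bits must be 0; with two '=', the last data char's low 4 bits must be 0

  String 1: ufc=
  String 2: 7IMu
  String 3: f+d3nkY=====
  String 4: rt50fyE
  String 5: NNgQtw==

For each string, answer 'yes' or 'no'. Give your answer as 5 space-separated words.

Answer: yes yes no no yes

Derivation:
String 1: 'ufc=' → valid
String 2: '7IMu' → valid
String 3: 'f+d3nkY=====' → invalid (5 pad chars (max 2))
String 4: 'rt50fyE' → invalid (len=7 not mult of 4)
String 5: 'NNgQtw==' → valid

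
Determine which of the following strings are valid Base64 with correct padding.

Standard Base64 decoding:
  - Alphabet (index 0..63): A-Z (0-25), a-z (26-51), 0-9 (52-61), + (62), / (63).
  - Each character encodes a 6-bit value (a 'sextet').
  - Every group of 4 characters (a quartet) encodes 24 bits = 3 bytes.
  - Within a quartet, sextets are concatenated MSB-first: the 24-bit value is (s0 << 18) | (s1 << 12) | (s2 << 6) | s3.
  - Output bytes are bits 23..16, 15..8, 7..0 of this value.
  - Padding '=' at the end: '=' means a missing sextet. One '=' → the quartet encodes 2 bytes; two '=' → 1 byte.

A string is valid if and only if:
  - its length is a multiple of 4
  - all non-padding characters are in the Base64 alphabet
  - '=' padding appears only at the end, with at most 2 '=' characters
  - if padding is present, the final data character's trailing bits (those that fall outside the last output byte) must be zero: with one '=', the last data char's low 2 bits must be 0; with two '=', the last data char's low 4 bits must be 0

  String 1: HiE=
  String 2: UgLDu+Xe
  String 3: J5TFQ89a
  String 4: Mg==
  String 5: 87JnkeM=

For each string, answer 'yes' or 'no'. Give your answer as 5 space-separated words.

String 1: 'HiE=' → valid
String 2: 'UgLDu+Xe' → valid
String 3: 'J5TFQ89a' → valid
String 4: 'Mg==' → valid
String 5: '87JnkeM=' → valid

Answer: yes yes yes yes yes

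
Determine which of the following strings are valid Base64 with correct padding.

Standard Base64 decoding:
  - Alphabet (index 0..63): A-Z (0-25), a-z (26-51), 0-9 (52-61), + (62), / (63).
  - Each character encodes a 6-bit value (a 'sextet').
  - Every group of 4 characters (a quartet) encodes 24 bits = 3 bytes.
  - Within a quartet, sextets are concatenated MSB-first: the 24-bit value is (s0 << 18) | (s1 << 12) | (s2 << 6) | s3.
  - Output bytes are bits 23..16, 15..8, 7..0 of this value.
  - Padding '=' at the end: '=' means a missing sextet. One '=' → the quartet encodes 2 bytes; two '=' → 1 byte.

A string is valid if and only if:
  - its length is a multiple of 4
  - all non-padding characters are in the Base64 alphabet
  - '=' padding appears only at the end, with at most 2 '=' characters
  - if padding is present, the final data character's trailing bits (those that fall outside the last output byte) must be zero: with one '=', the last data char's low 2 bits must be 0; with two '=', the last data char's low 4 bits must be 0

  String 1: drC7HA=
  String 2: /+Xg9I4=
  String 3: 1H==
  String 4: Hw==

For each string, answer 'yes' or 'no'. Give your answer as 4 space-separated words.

String 1: 'drC7HA=' → invalid (len=7 not mult of 4)
String 2: '/+Xg9I4=' → valid
String 3: '1H==' → invalid (bad trailing bits)
String 4: 'Hw==' → valid

Answer: no yes no yes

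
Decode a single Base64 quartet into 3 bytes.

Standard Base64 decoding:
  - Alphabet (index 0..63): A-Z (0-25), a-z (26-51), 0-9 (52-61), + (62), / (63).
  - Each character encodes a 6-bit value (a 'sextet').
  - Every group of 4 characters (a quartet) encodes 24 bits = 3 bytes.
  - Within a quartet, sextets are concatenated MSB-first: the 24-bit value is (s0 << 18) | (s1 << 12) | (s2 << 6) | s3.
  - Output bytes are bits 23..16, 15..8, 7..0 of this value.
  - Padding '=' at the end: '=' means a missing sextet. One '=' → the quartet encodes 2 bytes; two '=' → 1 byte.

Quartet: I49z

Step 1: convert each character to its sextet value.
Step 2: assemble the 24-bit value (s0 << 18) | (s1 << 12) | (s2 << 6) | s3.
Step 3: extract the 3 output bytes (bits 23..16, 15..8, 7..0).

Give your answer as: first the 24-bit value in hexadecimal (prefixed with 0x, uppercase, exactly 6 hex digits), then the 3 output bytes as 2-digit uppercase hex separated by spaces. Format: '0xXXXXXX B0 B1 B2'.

Sextets: I=8, 4=56, 9=61, z=51
24-bit: (8<<18) | (56<<12) | (61<<6) | 51
      = 0x200000 | 0x038000 | 0x000F40 | 0x000033
      = 0x238F73
Bytes: (v>>16)&0xFF=23, (v>>8)&0xFF=8F, v&0xFF=73

Answer: 0x238F73 23 8F 73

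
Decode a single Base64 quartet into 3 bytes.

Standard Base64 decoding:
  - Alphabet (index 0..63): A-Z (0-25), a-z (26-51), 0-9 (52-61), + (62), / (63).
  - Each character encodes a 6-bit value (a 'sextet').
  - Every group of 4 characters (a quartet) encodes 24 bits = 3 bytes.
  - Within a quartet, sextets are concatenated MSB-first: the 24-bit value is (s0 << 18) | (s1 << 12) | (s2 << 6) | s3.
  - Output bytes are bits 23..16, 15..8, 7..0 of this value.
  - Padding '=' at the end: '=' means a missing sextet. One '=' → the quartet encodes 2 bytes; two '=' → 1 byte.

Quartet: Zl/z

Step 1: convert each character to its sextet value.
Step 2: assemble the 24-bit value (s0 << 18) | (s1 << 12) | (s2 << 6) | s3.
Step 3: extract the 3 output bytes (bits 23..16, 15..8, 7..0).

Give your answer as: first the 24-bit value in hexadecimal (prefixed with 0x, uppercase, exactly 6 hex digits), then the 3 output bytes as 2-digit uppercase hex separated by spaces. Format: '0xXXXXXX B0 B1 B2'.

Answer: 0x665FF3 66 5F F3

Derivation:
Sextets: Z=25, l=37, /=63, z=51
24-bit: (25<<18) | (37<<12) | (63<<6) | 51
      = 0x640000 | 0x025000 | 0x000FC0 | 0x000033
      = 0x665FF3
Bytes: (v>>16)&0xFF=66, (v>>8)&0xFF=5F, v&0xFF=F3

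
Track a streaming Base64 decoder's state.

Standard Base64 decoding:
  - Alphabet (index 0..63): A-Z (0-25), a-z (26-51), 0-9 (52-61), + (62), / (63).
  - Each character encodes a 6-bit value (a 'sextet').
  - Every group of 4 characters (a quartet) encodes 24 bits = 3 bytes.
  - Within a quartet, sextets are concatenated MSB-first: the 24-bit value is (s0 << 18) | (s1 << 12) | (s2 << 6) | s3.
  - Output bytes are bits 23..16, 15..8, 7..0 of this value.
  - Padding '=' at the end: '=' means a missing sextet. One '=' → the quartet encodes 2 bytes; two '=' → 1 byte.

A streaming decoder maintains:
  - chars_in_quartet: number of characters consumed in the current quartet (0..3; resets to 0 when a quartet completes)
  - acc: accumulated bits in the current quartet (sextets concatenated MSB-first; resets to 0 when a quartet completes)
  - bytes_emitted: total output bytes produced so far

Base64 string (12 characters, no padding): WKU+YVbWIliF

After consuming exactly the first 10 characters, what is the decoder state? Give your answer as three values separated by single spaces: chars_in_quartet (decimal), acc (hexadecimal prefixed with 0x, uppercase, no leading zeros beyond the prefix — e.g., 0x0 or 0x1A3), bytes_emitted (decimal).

Answer: 2 0x225 6

Derivation:
After char 0 ('W'=22): chars_in_quartet=1 acc=0x16 bytes_emitted=0
After char 1 ('K'=10): chars_in_quartet=2 acc=0x58A bytes_emitted=0
After char 2 ('U'=20): chars_in_quartet=3 acc=0x16294 bytes_emitted=0
After char 3 ('+'=62): chars_in_quartet=4 acc=0x58A53E -> emit 58 A5 3E, reset; bytes_emitted=3
After char 4 ('Y'=24): chars_in_quartet=1 acc=0x18 bytes_emitted=3
After char 5 ('V'=21): chars_in_quartet=2 acc=0x615 bytes_emitted=3
After char 6 ('b'=27): chars_in_quartet=3 acc=0x1855B bytes_emitted=3
After char 7 ('W'=22): chars_in_quartet=4 acc=0x6156D6 -> emit 61 56 D6, reset; bytes_emitted=6
After char 8 ('I'=8): chars_in_quartet=1 acc=0x8 bytes_emitted=6
After char 9 ('l'=37): chars_in_quartet=2 acc=0x225 bytes_emitted=6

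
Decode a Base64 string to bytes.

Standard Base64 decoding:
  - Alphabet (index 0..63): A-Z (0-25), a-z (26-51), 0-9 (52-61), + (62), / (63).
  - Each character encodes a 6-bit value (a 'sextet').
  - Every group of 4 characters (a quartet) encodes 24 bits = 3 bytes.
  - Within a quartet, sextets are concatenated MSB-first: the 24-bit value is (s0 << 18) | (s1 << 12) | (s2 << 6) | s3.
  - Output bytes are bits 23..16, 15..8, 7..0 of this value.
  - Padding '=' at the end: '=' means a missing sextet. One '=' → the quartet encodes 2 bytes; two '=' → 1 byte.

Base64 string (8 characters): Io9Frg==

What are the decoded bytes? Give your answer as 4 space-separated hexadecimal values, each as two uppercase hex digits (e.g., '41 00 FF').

After char 0 ('I'=8): chars_in_quartet=1 acc=0x8 bytes_emitted=0
After char 1 ('o'=40): chars_in_quartet=2 acc=0x228 bytes_emitted=0
After char 2 ('9'=61): chars_in_quartet=3 acc=0x8A3D bytes_emitted=0
After char 3 ('F'=5): chars_in_quartet=4 acc=0x228F45 -> emit 22 8F 45, reset; bytes_emitted=3
After char 4 ('r'=43): chars_in_quartet=1 acc=0x2B bytes_emitted=3
After char 5 ('g'=32): chars_in_quartet=2 acc=0xAE0 bytes_emitted=3
Padding '==': partial quartet acc=0xAE0 -> emit AE; bytes_emitted=4

Answer: 22 8F 45 AE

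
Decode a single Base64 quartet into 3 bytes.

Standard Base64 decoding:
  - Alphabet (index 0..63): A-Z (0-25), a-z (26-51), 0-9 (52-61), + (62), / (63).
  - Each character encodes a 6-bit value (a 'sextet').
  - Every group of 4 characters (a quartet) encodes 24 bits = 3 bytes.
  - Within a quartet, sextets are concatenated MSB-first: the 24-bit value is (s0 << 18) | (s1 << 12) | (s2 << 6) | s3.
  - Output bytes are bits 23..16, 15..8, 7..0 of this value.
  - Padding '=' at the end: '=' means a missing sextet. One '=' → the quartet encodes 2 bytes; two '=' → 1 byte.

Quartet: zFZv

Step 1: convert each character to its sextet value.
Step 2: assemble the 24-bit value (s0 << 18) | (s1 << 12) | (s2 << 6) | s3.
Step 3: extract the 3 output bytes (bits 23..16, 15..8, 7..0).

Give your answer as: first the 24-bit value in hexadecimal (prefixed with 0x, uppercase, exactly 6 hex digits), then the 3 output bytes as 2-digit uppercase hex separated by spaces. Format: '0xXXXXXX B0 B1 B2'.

Sextets: z=51, F=5, Z=25, v=47
24-bit: (51<<18) | (5<<12) | (25<<6) | 47
      = 0xCC0000 | 0x005000 | 0x000640 | 0x00002F
      = 0xCC566F
Bytes: (v>>16)&0xFF=CC, (v>>8)&0xFF=56, v&0xFF=6F

Answer: 0xCC566F CC 56 6F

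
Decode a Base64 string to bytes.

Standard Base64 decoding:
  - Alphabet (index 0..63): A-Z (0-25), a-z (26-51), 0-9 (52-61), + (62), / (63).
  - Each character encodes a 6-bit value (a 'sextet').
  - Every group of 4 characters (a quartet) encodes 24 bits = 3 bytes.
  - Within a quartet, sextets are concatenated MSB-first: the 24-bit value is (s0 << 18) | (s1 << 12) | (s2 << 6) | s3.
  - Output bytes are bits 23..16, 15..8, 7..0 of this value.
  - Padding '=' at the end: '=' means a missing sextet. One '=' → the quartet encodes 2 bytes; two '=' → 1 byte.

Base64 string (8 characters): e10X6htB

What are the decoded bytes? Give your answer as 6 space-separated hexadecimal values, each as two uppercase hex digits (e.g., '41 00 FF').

Answer: 7B 5D 17 EA 1B 41

Derivation:
After char 0 ('e'=30): chars_in_quartet=1 acc=0x1E bytes_emitted=0
After char 1 ('1'=53): chars_in_quartet=2 acc=0x7B5 bytes_emitted=0
After char 2 ('0'=52): chars_in_quartet=3 acc=0x1ED74 bytes_emitted=0
After char 3 ('X'=23): chars_in_quartet=4 acc=0x7B5D17 -> emit 7B 5D 17, reset; bytes_emitted=3
After char 4 ('6'=58): chars_in_quartet=1 acc=0x3A bytes_emitted=3
After char 5 ('h'=33): chars_in_quartet=2 acc=0xEA1 bytes_emitted=3
After char 6 ('t'=45): chars_in_quartet=3 acc=0x3A86D bytes_emitted=3
After char 7 ('B'=1): chars_in_quartet=4 acc=0xEA1B41 -> emit EA 1B 41, reset; bytes_emitted=6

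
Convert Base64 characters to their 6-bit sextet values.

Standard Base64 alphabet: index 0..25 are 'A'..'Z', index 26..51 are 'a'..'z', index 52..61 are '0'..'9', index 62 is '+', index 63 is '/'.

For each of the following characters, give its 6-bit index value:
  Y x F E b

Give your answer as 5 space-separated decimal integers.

'Y': A..Z range, ord('Y') − ord('A') = 24
'x': a..z range, 26 + ord('x') − ord('a') = 49
'F': A..Z range, ord('F') − ord('A') = 5
'E': A..Z range, ord('E') − ord('A') = 4
'b': a..z range, 26 + ord('b') − ord('a') = 27

Answer: 24 49 5 4 27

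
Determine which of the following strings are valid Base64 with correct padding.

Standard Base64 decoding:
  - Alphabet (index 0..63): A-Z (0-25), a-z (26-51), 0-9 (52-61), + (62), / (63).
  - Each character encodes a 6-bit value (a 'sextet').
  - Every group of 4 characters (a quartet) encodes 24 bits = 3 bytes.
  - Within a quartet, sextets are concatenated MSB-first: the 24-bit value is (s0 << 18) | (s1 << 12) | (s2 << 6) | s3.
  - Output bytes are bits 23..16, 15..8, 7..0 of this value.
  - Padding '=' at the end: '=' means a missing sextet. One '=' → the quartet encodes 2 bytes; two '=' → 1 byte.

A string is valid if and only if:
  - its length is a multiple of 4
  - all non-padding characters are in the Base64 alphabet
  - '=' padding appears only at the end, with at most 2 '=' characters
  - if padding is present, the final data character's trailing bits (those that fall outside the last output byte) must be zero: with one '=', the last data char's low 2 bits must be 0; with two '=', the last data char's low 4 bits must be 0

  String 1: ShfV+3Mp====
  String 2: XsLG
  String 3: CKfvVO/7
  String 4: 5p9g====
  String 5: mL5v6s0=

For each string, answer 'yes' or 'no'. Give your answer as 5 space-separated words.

Answer: no yes yes no yes

Derivation:
String 1: 'ShfV+3Mp====' → invalid (4 pad chars (max 2))
String 2: 'XsLG' → valid
String 3: 'CKfvVO/7' → valid
String 4: '5p9g====' → invalid (4 pad chars (max 2))
String 5: 'mL5v6s0=' → valid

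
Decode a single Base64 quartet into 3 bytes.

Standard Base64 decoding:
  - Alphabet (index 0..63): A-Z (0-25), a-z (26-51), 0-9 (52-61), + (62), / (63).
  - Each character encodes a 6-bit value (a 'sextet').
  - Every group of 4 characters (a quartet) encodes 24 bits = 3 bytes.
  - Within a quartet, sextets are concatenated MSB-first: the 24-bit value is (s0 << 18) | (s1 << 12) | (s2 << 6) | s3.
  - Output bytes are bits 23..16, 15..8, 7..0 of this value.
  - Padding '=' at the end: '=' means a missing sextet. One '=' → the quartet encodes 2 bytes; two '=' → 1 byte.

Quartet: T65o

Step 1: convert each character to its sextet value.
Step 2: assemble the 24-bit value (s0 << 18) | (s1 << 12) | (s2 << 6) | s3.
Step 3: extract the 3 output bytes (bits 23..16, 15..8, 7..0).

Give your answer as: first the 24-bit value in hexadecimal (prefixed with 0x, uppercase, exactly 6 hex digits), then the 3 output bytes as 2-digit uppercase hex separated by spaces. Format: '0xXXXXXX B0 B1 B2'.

Sextets: T=19, 6=58, 5=57, o=40
24-bit: (19<<18) | (58<<12) | (57<<6) | 40
      = 0x4C0000 | 0x03A000 | 0x000E40 | 0x000028
      = 0x4FAE68
Bytes: (v>>16)&0xFF=4F, (v>>8)&0xFF=AE, v&0xFF=68

Answer: 0x4FAE68 4F AE 68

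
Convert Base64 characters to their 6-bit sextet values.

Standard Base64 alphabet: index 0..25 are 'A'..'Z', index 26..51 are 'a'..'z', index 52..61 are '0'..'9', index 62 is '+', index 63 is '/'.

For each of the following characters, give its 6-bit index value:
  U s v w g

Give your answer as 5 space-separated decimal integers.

Answer: 20 44 47 48 32

Derivation:
'U': A..Z range, ord('U') − ord('A') = 20
's': a..z range, 26 + ord('s') − ord('a') = 44
'v': a..z range, 26 + ord('v') − ord('a') = 47
'w': a..z range, 26 + ord('w') − ord('a') = 48
'g': a..z range, 26 + ord('g') − ord('a') = 32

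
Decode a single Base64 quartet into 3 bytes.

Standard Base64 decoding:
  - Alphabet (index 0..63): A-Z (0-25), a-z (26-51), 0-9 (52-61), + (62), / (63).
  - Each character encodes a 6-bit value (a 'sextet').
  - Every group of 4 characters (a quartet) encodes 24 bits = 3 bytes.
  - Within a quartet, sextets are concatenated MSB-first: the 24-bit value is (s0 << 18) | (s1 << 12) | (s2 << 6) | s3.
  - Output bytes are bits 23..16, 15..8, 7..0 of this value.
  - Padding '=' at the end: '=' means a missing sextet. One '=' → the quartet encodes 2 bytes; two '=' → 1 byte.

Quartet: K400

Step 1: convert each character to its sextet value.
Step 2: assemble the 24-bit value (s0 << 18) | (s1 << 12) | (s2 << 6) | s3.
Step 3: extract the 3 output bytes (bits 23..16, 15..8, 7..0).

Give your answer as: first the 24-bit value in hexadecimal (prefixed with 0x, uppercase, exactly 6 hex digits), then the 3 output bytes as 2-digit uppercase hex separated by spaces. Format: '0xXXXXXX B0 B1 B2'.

Answer: 0x2B8D34 2B 8D 34

Derivation:
Sextets: K=10, 4=56, 0=52, 0=52
24-bit: (10<<18) | (56<<12) | (52<<6) | 52
      = 0x280000 | 0x038000 | 0x000D00 | 0x000034
      = 0x2B8D34
Bytes: (v>>16)&0xFF=2B, (v>>8)&0xFF=8D, v&0xFF=34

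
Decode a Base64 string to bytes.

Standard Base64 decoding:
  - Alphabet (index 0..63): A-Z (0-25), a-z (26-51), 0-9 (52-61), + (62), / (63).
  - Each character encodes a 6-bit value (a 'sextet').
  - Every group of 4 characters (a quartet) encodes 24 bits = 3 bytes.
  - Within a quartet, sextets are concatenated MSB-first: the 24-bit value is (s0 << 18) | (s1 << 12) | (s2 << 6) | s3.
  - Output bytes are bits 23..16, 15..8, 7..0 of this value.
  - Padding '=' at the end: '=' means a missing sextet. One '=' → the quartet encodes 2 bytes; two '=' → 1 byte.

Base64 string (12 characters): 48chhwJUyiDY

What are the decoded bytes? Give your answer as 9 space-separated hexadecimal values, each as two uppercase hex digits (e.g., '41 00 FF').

Answer: E3 C7 21 87 02 54 CA 20 D8

Derivation:
After char 0 ('4'=56): chars_in_quartet=1 acc=0x38 bytes_emitted=0
After char 1 ('8'=60): chars_in_quartet=2 acc=0xE3C bytes_emitted=0
After char 2 ('c'=28): chars_in_quartet=3 acc=0x38F1C bytes_emitted=0
After char 3 ('h'=33): chars_in_quartet=4 acc=0xE3C721 -> emit E3 C7 21, reset; bytes_emitted=3
After char 4 ('h'=33): chars_in_quartet=1 acc=0x21 bytes_emitted=3
After char 5 ('w'=48): chars_in_quartet=2 acc=0x870 bytes_emitted=3
After char 6 ('J'=9): chars_in_quartet=3 acc=0x21C09 bytes_emitted=3
After char 7 ('U'=20): chars_in_quartet=4 acc=0x870254 -> emit 87 02 54, reset; bytes_emitted=6
After char 8 ('y'=50): chars_in_quartet=1 acc=0x32 bytes_emitted=6
After char 9 ('i'=34): chars_in_quartet=2 acc=0xCA2 bytes_emitted=6
After char 10 ('D'=3): chars_in_quartet=3 acc=0x32883 bytes_emitted=6
After char 11 ('Y'=24): chars_in_quartet=4 acc=0xCA20D8 -> emit CA 20 D8, reset; bytes_emitted=9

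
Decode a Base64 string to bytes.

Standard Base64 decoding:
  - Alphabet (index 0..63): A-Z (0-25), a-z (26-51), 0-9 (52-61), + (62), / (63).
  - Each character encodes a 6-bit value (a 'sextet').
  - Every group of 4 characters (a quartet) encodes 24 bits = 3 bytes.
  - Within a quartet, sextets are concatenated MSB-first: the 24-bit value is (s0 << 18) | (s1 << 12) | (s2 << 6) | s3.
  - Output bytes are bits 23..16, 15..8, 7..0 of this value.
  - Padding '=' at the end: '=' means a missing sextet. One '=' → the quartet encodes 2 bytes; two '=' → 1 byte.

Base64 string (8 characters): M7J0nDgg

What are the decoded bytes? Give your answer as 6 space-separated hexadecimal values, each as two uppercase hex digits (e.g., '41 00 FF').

After char 0 ('M'=12): chars_in_quartet=1 acc=0xC bytes_emitted=0
After char 1 ('7'=59): chars_in_quartet=2 acc=0x33B bytes_emitted=0
After char 2 ('J'=9): chars_in_quartet=3 acc=0xCEC9 bytes_emitted=0
After char 3 ('0'=52): chars_in_quartet=4 acc=0x33B274 -> emit 33 B2 74, reset; bytes_emitted=3
After char 4 ('n'=39): chars_in_quartet=1 acc=0x27 bytes_emitted=3
After char 5 ('D'=3): chars_in_quartet=2 acc=0x9C3 bytes_emitted=3
After char 6 ('g'=32): chars_in_quartet=3 acc=0x270E0 bytes_emitted=3
After char 7 ('g'=32): chars_in_quartet=4 acc=0x9C3820 -> emit 9C 38 20, reset; bytes_emitted=6

Answer: 33 B2 74 9C 38 20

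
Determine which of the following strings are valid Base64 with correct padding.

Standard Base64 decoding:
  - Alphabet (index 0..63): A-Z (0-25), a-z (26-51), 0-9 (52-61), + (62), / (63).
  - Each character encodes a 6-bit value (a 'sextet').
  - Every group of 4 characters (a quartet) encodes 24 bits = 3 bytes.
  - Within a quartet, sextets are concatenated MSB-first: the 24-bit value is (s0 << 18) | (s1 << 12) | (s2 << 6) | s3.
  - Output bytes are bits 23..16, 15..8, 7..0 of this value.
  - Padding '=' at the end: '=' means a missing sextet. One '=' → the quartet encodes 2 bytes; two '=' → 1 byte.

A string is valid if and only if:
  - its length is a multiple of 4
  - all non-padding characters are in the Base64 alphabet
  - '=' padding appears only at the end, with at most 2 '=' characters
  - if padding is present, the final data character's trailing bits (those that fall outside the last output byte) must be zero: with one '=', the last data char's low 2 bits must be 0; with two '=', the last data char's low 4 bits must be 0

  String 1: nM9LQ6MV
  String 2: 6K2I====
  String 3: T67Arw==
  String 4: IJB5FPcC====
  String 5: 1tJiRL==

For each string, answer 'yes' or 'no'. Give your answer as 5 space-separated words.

Answer: yes no yes no no

Derivation:
String 1: 'nM9LQ6MV' → valid
String 2: '6K2I====' → invalid (4 pad chars (max 2))
String 3: 'T67Arw==' → valid
String 4: 'IJB5FPcC====' → invalid (4 pad chars (max 2))
String 5: '1tJiRL==' → invalid (bad trailing bits)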